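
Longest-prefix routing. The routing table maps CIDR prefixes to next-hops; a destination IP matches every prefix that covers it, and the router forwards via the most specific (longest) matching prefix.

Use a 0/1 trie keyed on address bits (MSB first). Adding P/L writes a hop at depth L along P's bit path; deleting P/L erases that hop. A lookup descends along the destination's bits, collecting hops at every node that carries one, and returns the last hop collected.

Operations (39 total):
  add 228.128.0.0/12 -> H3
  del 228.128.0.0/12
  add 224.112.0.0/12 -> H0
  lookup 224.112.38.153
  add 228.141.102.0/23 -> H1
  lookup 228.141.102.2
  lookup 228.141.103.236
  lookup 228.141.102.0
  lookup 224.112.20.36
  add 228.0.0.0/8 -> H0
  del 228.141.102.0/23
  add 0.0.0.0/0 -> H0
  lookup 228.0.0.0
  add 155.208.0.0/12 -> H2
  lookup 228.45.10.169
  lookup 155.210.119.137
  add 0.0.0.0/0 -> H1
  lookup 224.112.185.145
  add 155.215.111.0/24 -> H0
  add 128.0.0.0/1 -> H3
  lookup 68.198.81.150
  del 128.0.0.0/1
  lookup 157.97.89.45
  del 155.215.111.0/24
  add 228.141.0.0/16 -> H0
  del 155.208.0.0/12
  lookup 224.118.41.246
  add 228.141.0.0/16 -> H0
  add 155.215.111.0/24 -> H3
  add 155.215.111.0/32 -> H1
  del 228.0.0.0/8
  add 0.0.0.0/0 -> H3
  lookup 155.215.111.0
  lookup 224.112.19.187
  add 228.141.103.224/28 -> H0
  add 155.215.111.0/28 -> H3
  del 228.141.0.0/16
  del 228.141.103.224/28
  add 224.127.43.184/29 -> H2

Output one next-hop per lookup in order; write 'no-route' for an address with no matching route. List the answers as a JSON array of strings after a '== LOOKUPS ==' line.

Apply in order:
  + 228.128.0.0/12 (H3) depth=12
  - 228.128.0.0/12 clear@12
  + 224.112.0.0/12 (H0) depth=12
  lookup 224.112.38.153: bits 111000000111 walk d0:-→d1:-→d2:-→d3:-→d4:-→d5:-→d6:-→d7:-→d8:-→d9:-→d10:-→d11:-→d12:H0 -> H0
  + 228.141.102.0/23 (H1) depth=23
  lookup 228.141.102.2: bits 11100100100011010110011 walk d0:-→d1:-→d2:-→d3:-→d4:-→d5:-→d6:-→d7:-→d8:-→d9:-→d10:-→d11:-→d12:-→d13:-→d14:-→d15:-→d16:-→d17:-→d18:-→d19:-→d20:-→d21:-→d22:-→d23:H1 -> H1
  lookup 228.141.103.236: bits 11100100100011010110011 walk d0:-→d1:-→d2:-→d3:-→d4:-→d5:-→d6:-→d7:-→d8:-→d9:-→d10:-→d11:-→d12:-→d13:-→d14:-→d15:-→d16:-→d17:-→d18:-→d19:-→d20:-→d21:-→d22:-→d23:H1 -> H1
  lookup 228.141.102.0: bits 11100100100011010110011 walk d0:-→d1:-→d2:-→d3:-→d4:-→d5:-→d6:-→d7:-→d8:-→d9:-→d10:-→d11:-→d12:-→d13:-→d14:-→d15:-→d16:-→d17:-→d18:-→d19:-→d20:-→d21:-→d22:-→d23:H1 -> H1
  lookup 224.112.20.36: bits 111000000111 walk d0:-→d1:-→d2:-→d3:-→d4:-→d5:-→d6:-→d7:-→d8:-→d9:-→d10:-→d11:-→d12:H0 -> H0
  + 228.0.0.0/8 (H0) depth=8
  - 228.141.102.0/23 clear@23
  + 0.0.0.0/0 (H0) depth=0
  lookup 228.0.0.0: bits 11100100 walk d0:H0→d1:-→d2:-→d3:-→d4:-→d5:-→d6:-→d7:-→d8:H0 -> H0
  + 155.208.0.0/12 (H2) depth=12
  lookup 228.45.10.169: bits 11100100 walk d0:H0→d1:-→d2:-→d3:-→d4:-→d5:-→d6:-→d7:-→d8:H0 -> H0
  lookup 155.210.119.137: bits 100110111101 walk d0:H0→d1:-→d2:-→d3:-→d4:-→d5:-→d6:-→d7:-→d8:-→d9:-→d10:-→d11:-→d12:H2 -> H2
  + 0.0.0.0/0 (H1) depth=0
  lookup 224.112.185.145: bits 111000000111 walk d0:H1→d1:-→d2:-→d3:-→d4:-→d5:-→d6:-→d7:-→d8:-→d9:-→d10:-→d11:-→d12:H0 -> H0
  + 155.215.111.0/24 (H0) depth=24
  + 128.0.0.0/1 (H3) depth=1
  lookup 68.198.81.150: bits ε walk d0:H1 -> H1
  - 128.0.0.0/1 clear@1
  lookup 157.97.89.45: bits 10011 walk d0:H1→d1:-→d2:-→d3:-→d4:-→d5:- -> H1
  - 155.215.111.0/24 clear@24
  + 228.141.0.0/16 (H0) depth=16
  - 155.208.0.0/12 clear@12
  lookup 224.118.41.246: bits 111000000111 walk d0:H1→d1:-→d2:-→d3:-→d4:-→d5:-→d6:-→d7:-→d8:-→d9:-→d10:-→d11:-→d12:H0 -> H0
  + 228.141.0.0/16 (H0) depth=16
  + 155.215.111.0/24 (H3) depth=24
  + 155.215.111.0/32 (H1) depth=32
  - 228.0.0.0/8 clear@8
  + 0.0.0.0/0 (H3) depth=0
  lookup 155.215.111.0: bits 10011011110101110110111100000000 walk d0:H3→d1:-→d2:-→d3:-→d4:-→d5:-→d6:-→d7:-→d8:-→d9:-→d10:-→d11:-→d12:-→d13:-→d14:-→d15:-→d16:-→d17:-→d18:-→d19:-→d20:-→d21:-→d22:-→d23:-→d24:H3→d25:-→d26:-→d27:-→d28:-→d29:-→d30:-→d31:-→d32:H1 -> H1
  lookup 224.112.19.187: bits 111000000111 walk d0:H3→d1:-→d2:-→d3:-→d4:-→d5:-→d6:-→d7:-→d8:-→d9:-→d10:-→d11:-→d12:H0 -> H0
  + 228.141.103.224/28 (H0) depth=28
  + 155.215.111.0/28 (H3) depth=28
  - 228.141.0.0/16 clear@16
  - 228.141.103.224/28 clear@28
  + 224.127.43.184/29 (H2) depth=29

== LOOKUPS ==
["H0","H1","H1","H1","H0","H0","H0","H2","H0","H1","H1","H0","H1","H0"]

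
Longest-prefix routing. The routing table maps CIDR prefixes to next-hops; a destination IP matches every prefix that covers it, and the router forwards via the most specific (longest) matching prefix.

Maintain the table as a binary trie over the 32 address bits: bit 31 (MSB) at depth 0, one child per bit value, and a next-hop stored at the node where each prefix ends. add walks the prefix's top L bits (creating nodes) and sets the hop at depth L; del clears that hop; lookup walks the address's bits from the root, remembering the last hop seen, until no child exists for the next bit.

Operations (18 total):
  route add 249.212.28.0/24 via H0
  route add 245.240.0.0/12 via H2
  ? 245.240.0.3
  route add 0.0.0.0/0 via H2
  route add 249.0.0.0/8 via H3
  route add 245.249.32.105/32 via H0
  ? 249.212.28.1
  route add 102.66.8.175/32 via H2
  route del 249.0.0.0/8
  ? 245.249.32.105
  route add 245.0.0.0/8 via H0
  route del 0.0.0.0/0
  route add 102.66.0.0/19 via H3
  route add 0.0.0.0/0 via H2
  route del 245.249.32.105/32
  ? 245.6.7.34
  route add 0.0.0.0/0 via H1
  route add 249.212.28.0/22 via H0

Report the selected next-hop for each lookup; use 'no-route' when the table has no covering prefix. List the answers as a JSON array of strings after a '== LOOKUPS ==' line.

Process each operation:
  + 249.212.28.0/24 (H0) depth=24
  + 245.240.0.0/12 (H2) depth=12
  ? 245.240.0.3  path d0:-→d1:-→d2:-→d3:-→d4:-→d5:-→d6:-→d7:-→d8:-→d9:-→d10:-→d11:-→d12:H2  best=H2
  + 0.0.0.0/0 (H2) depth=0
  + 249.0.0.0/8 (H3) depth=8
  + 245.249.32.105/32 (H0) depth=32
  ? 249.212.28.1  path d0:H2→d1:-→d2:-→d3:-→d4:-→d5:-→d6:-→d7:-→d8:H3→d9:-→d10:-→d11:-→d12:-→d13:-→d14:-→d15:-→d16:-→d17:-→d18:-→d19:-→d20:-→d21:-→d22:-→d23:-→d24:H0  best=H0
  + 102.66.8.175/32 (H2) depth=32
  - 249.0.0.0/8 clear@8
  ? 245.249.32.105  path d0:H2→d1:-→d2:-→d3:-→d4:-→d5:-→d6:-→d7:-→d8:-→d9:-→d10:-→d11:-→d12:H2→d13:-→d14:-→d15:-→d16:-→d17:-→d18:-→d19:-→d20:-→d21:-→d22:-→d23:-→d24:-→d25:-→d26:-→d27:-→d28:-→d29:-→d30:-→d31:-→d32:H0  best=H0
  + 245.0.0.0/8 (H0) depth=8
  - 0.0.0.0/0 clear@0
  + 102.66.0.0/19 (H3) depth=19
  + 0.0.0.0/0 (H2) depth=0
  - 245.249.32.105/32 clear@32
  ? 245.6.7.34  path d0:H2→d1:-→d2:-→d3:-→d4:-→d5:-→d6:-→d7:-→d8:H0  best=H0
  + 0.0.0.0/0 (H1) depth=0
  + 249.212.28.0/22 (H0) depth=22

== LOOKUPS ==
["H2","H0","H0","H0"]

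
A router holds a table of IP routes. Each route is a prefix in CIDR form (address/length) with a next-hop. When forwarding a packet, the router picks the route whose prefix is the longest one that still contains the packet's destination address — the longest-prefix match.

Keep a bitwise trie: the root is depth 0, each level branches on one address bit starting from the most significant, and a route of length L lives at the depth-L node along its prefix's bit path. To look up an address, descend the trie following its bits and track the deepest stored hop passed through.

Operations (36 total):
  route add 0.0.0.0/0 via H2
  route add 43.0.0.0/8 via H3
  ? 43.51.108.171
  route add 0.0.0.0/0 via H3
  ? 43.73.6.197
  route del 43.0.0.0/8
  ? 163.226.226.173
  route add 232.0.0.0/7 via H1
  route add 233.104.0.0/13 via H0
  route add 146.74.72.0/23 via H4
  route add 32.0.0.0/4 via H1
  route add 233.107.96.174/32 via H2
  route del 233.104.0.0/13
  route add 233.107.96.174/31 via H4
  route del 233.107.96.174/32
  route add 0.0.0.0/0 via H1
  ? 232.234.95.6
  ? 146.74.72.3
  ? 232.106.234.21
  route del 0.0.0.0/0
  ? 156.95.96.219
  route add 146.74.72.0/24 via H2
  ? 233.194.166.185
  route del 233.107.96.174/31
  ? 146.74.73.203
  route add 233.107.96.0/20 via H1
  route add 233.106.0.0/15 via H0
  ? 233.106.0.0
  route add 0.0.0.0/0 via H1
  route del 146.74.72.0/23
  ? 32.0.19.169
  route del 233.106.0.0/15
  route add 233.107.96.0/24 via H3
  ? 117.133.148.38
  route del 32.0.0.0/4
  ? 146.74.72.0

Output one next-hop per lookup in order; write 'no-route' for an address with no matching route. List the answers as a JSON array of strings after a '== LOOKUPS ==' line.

Trace:
  + 0.0.0.0/0 (H2) depth=0
  + 43.0.0.0/8 (H3) depth=8
  Q 43.51.108.171: descend 00101011 ; hops seen [H2,H3] ; pick H3
  + 0.0.0.0/0 (H3) depth=0
  Q 43.73.6.197: descend 00101011 ; hops seen [H3,H3] ; pick H3
  del 43.0.0.0/8 (clear depth 8)
  Q 163.226.226.173: descend ε ; hops seen [H3] ; pick H3
  + 232.0.0.0/7 (H1) depth=7
  + 233.104.0.0/13 (H0) depth=13
  + 146.74.72.0/23 (H4) depth=23
  + 32.0.0.0/4 (H1) depth=4
  + 233.107.96.174/32 (H2) depth=32
  del 233.104.0.0/13 (clear depth 13)
  + 233.107.96.174/31 (H4) depth=31
  del 233.107.96.174/32 (clear depth 32)
  + 0.0.0.0/0 (H1) depth=0
  Q 232.234.95.6: descend 1110100 ; hops seen [H1,H1] ; pick H1
  Q 146.74.72.3: descend 10010010010010100100100 ; hops seen [H1,H4] ; pick H4
  Q 232.106.234.21: descend 1110100 ; hops seen [H1,H1] ; pick H1
  del 0.0.0.0/0 (clear depth 0)
  Q 156.95.96.219: descend 1001 ; hops seen [∅] ; pick no-route
  + 146.74.72.0/24 (H2) depth=24
  Q 233.194.166.185: descend 11101001 ; hops seen [H1] ; pick H1
  del 233.107.96.174/31 (clear depth 31)
  Q 146.74.73.203: descend 10010010010010100100100 ; hops seen [H4] ; pick H4
  + 233.107.96.0/20 (H1) depth=20
  + 233.106.0.0/15 (H0) depth=15
  Q 233.106.0.0: descend 111010010110101 ; hops seen [H1,H0] ; pick H0
  + 0.0.0.0/0 (H1) depth=0
  del 146.74.72.0/23 (clear depth 23)
  Q 32.0.19.169: descend 0010 ; hops seen [H1,H1] ; pick H1
  del 233.106.0.0/15 (clear depth 15)
  + 233.107.96.0/24 (H3) depth=24
  Q 117.133.148.38: descend 0 ; hops seen [H1] ; pick H1
  del 32.0.0.0/4 (clear depth 4)
  Q 146.74.72.0: descend 100100100100101001001000 ; hops seen [H1,H2] ; pick H2

== LOOKUPS ==
["H3","H3","H3","H1","H4","H1","no-route","H1","H4","H0","H1","H1","H2"]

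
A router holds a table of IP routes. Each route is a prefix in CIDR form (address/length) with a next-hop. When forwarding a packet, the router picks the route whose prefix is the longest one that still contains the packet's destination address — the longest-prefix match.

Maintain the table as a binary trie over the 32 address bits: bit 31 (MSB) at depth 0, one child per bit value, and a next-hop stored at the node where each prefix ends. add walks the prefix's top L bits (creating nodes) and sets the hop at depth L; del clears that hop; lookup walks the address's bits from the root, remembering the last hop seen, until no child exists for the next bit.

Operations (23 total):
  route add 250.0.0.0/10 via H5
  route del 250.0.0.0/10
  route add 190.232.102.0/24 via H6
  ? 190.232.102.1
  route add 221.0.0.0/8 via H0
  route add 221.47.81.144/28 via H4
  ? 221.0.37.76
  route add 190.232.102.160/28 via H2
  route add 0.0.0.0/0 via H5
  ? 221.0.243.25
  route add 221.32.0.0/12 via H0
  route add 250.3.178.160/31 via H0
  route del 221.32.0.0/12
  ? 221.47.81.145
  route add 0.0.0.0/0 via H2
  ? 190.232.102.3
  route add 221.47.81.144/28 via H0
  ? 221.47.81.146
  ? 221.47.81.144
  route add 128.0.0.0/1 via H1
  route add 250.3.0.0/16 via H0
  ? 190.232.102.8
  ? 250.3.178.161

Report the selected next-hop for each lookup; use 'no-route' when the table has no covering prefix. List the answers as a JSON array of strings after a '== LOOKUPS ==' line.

Apply in order:
  + 250.0.0.0/10 (H5) depth=10
  - 250.0.0.0/10 clear@10
  + 190.232.102.0/24 (H6) depth=24
  lookup 190.232.102.1: bits 101111101110100001100110 walk d0:-→d1:-→d2:-→d3:-→d4:-→d5:-→d6:-→d7:-→d8:-→d9:-→d10:-→d11:-→d12:-→d13:-→d14:-→d15:-→d16:-→d17:-→d18:-→d19:-→d20:-→d21:-→d22:-→d23:-→d24:H6 -> H6
  + 221.0.0.0/8 (H0) depth=8
  + 221.47.81.144/28 (H4) depth=28
  lookup 221.0.37.76: bits 1101110100 walk d0:-→d1:-→d2:-→d3:-→d4:-→d5:-→d6:-→d7:-→d8:H0→d9:-→d10:- -> H0
  + 190.232.102.160/28 (H2) depth=28
  + 0.0.0.0/0 (H5) depth=0
  lookup 221.0.243.25: bits 1101110100 walk d0:H5→d1:-→d2:-→d3:-→d4:-→d5:-→d6:-→d7:-→d8:H0→d9:-→d10:- -> H0
  + 221.32.0.0/12 (H0) depth=12
  + 250.3.178.160/31 (H0) depth=31
  - 221.32.0.0/12 clear@12
  lookup 221.47.81.145: bits 1101110100101111010100011001 walk d0:H5→d1:-→d2:-→d3:-→d4:-→d5:-→d6:-→d7:-→d8:H0→d9:-→d10:-→d11:-→d12:-→d13:-→d14:-→d15:-→d16:-→d17:-→d18:-→d19:-→d20:-→d21:-→d22:-→d23:-→d24:-→d25:-→d26:-→d27:-→d28:H4 -> H4
  + 0.0.0.0/0 (H2) depth=0
  lookup 190.232.102.3: bits 101111101110100001100110 walk d0:H2→d1:-→d2:-→d3:-→d4:-→d5:-→d6:-→d7:-→d8:-→d9:-→d10:-→d11:-→d12:-→d13:-→d14:-→d15:-→d16:-→d17:-→d18:-→d19:-→d20:-→d21:-→d22:-→d23:-→d24:H6 -> H6
  + 221.47.81.144/28 (H0) depth=28
  lookup 221.47.81.146: bits 1101110100101111010100011001 walk d0:H2→d1:-→d2:-→d3:-→d4:-→d5:-→d6:-→d7:-→d8:H0→d9:-→d10:-→d11:-→d12:-→d13:-→d14:-→d15:-→d16:-→d17:-→d18:-→d19:-→d20:-→d21:-→d22:-→d23:-→d24:-→d25:-→d26:-→d27:-→d28:H0 -> H0
  lookup 221.47.81.144: bits 1101110100101111010100011001 walk d0:H2→d1:-→d2:-→d3:-→d4:-→d5:-→d6:-→d7:-→d8:H0→d9:-→d10:-→d11:-→d12:-→d13:-→d14:-→d15:-→d16:-→d17:-→d18:-→d19:-→d20:-→d21:-→d22:-→d23:-→d24:-→d25:-→d26:-→d27:-→d28:H0 -> H0
  + 128.0.0.0/1 (H1) depth=1
  + 250.3.0.0/16 (H0) depth=16
  lookup 190.232.102.8: bits 101111101110100001100110 walk d0:H2→d1:H1→d2:-→d3:-→d4:-→d5:-→d6:-→d7:-→d8:-→d9:-→d10:-→d11:-→d12:-→d13:-→d14:-→d15:-→d16:-→d17:-→d18:-→d19:-→d20:-→d21:-→d22:-→d23:-→d24:H6 -> H6
  lookup 250.3.178.161: bits 1111101000000011101100101010000 walk d0:H2→d1:H1→d2:-→d3:-→d4:-→d5:-→d6:-→d7:-→d8:-→d9:-→d10:-→d11:-→d12:-→d13:-→d14:-→d15:-→d16:H0→d17:-→d18:-→d19:-→d20:-→d21:-→d22:-→d23:-→d24:-→d25:-→d26:-→d27:-→d28:-→d29:-→d30:-→d31:H0 -> H0

== LOOKUPS ==
["H6","H0","H0","H4","H6","H0","H0","H6","H0"]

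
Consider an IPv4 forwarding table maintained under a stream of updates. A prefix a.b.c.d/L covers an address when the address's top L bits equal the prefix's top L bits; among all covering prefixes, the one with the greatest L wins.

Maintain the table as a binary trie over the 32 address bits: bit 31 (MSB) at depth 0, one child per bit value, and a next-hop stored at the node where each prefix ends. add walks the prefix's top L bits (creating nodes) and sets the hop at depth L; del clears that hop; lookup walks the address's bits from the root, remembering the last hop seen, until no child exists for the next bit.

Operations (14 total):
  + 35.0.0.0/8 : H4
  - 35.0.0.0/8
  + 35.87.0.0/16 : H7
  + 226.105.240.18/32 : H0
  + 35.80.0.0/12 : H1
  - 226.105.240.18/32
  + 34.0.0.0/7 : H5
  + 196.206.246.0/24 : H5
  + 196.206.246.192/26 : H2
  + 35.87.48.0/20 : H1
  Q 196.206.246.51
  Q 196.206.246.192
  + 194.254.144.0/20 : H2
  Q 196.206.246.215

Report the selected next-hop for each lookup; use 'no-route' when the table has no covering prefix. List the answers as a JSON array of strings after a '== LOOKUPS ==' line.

Apply in order:
  add 35.0.0.0/8 -> H4 at depth 8
  del 35.0.0.0/8 (clear depth 8)
  add 35.87.0.0/16 -> H7 at depth 16
  add 226.105.240.18/32 -> H0 at depth 32
  add 35.80.0.0/12 -> H1 at depth 12
  del 226.105.240.18/32 (clear depth 32)
  add 34.0.0.0/7 -> H5 at depth 7
  add 196.206.246.0/24 -> H5 at depth 24
  add 196.206.246.192/26 -> H2 at depth 26
  add 35.87.48.0/20 -> H1 at depth 20
  lookup 196.206.246.51: bits 110001001100111011110110 walk d0:-→d1:-→d2:-→d3:-→d4:-→d5:-→d6:-→d7:-→d8:-→d9:-→d10:-→d11:-→d12:-→d13:-→d14:-→d15:-→d16:-→d17:-→d18:-→d19:-→d20:-→d21:-→d22:-→d23:-→d24:H5 -> H5
  lookup 196.206.246.192: bits 11000100110011101111011011 walk d0:-→d1:-→d2:-→d3:-→d4:-→d5:-→d6:-→d7:-→d8:-→d9:-→d10:-→d11:-→d12:-→d13:-→d14:-→d15:-→d16:-→d17:-→d18:-→d19:-→d20:-→d21:-→d22:-→d23:-→d24:H5→d25:-→d26:H2 -> H2
  add 194.254.144.0/20 -> H2 at depth 20
  lookup 196.206.246.215: bits 11000100110011101111011011 walk d0:-→d1:-→d2:-→d3:-→d4:-→d5:-→d6:-→d7:-→d8:-→d9:-→d10:-→d11:-→d12:-→d13:-→d14:-→d15:-→d16:-→d17:-→d18:-→d19:-→d20:-→d21:-→d22:-→d23:-→d24:H5→d25:-→d26:H2 -> H2

== LOOKUPS ==
["H5","H2","H2"]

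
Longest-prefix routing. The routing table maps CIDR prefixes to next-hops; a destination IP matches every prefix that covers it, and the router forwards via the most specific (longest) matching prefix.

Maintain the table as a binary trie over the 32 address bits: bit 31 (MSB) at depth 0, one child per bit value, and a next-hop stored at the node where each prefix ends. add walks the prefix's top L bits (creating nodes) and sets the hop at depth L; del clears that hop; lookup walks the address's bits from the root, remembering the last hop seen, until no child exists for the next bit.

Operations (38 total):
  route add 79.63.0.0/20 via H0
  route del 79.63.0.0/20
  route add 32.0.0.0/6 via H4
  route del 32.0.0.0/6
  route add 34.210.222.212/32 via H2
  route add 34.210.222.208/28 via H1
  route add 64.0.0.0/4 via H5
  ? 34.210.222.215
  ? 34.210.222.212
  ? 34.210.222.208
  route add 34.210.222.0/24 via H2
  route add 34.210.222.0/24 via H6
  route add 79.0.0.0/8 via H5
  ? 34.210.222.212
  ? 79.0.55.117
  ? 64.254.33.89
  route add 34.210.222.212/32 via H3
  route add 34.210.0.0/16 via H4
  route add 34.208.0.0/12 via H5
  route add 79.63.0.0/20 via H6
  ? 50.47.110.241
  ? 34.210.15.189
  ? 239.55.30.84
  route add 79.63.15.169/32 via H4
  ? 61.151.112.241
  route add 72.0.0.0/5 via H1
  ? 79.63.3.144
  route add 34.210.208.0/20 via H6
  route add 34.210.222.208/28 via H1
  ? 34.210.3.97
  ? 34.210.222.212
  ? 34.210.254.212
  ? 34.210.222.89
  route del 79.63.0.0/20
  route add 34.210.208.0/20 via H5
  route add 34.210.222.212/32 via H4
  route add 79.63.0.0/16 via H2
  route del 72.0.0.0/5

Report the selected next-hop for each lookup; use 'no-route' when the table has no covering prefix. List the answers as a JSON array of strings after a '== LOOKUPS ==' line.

Process each operation:
  + 79.63.0.0/20 (H0) depth=20
  - 79.63.0.0/20 clear@20
  + 32.0.0.0/6 (H4) depth=6
  - 32.0.0.0/6 clear@6
  + 34.210.222.212/32 (H2) depth=32
  + 34.210.222.208/28 (H1) depth=28
  + 64.0.0.0/4 (H5) depth=4
  ? 34.210.222.215  path d0:-→d1:-→d2:-→d3:-→d4:-→d5:-→d6:-→d7:-→d8:-→d9:-→d10:-→d11:-→d12:-→d13:-→d14:-→d15:-→d16:-→d17:-→d18:-→d19:-→d20:-→d21:-→d22:-→d23:-→d24:-→d25:-→d26:-→d27:-→d28:H1→d29:-→d30:-  best=H1
  ? 34.210.222.212  path d0:-→d1:-→d2:-→d3:-→d4:-→d5:-→d6:-→d7:-→d8:-→d9:-→d10:-→d11:-→d12:-→d13:-→d14:-→d15:-→d16:-→d17:-→d18:-→d19:-→d20:-→d21:-→d22:-→d23:-→d24:-→d25:-→d26:-→d27:-→d28:H1→d29:-→d30:-→d31:-→d32:H2  best=H2
  ? 34.210.222.208  path d0:-→d1:-→d2:-→d3:-→d4:-→d5:-→d6:-→d7:-→d8:-→d9:-→d10:-→d11:-→d12:-→d13:-→d14:-→d15:-→d16:-→d17:-→d18:-→d19:-→d20:-→d21:-→d22:-→d23:-→d24:-→d25:-→d26:-→d27:-→d28:H1→d29:-  best=H1
  + 34.210.222.0/24 (H2) depth=24
  + 34.210.222.0/24 (H6) depth=24
  + 79.0.0.0/8 (H5) depth=8
  ? 34.210.222.212  path d0:-→d1:-→d2:-→d3:-→d4:-→d5:-→d6:-→d7:-→d8:-→d9:-→d10:-→d11:-→d12:-→d13:-→d14:-→d15:-→d16:-→d17:-→d18:-→d19:-→d20:-→d21:-→d22:-→d23:-→d24:H6→d25:-→d26:-→d27:-→d28:H1→d29:-→d30:-→d31:-→d32:H2  best=H2
  ? 79.0.55.117  path d0:-→d1:-→d2:-→d3:-→d4:H5→d5:-→d6:-→d7:-→d8:H5→d9:-→d10:-  best=H5
  ? 64.254.33.89  path d0:-→d1:-→d2:-→d3:-→d4:H5  best=H5
  + 34.210.222.212/32 (H3) depth=32
  + 34.210.0.0/16 (H4) depth=16
  + 34.208.0.0/12 (H5) depth=12
  + 79.63.0.0/20 (H6) depth=20
  ? 50.47.110.241  path d0:-→d1:-→d2:-→d3:-  best=no-route
  ? 34.210.15.189  path d0:-→d1:-→d2:-→d3:-→d4:-→d5:-→d6:-→d7:-→d8:-→d9:-→d10:-→d11:-→d12:H5→d13:-→d14:-→d15:-→d16:H4  best=H4
  ? 239.55.30.84  path d0:-  best=no-route
  + 79.63.15.169/32 (H4) depth=32
  ? 61.151.112.241  path d0:-→d1:-→d2:-→d3:-  best=no-route
  + 72.0.0.0/5 (H1) depth=5
  ? 79.63.3.144  path d0:-→d1:-→d2:-→d3:-→d4:H5→d5:H1→d6:-→d7:-→d8:H5→d9:-→d10:-→d11:-→d12:-→d13:-→d14:-→d15:-→d16:-→d17:-→d18:-→d19:-→d20:H6  best=H6
  + 34.210.208.0/20 (H6) depth=20
  + 34.210.222.208/28 (H1) depth=28
  ? 34.210.3.97  path d0:-→d1:-→d2:-→d3:-→d4:-→d5:-→d6:-→d7:-→d8:-→d9:-→d10:-→d11:-→d12:H5→d13:-→d14:-→d15:-→d16:H4  best=H4
  ? 34.210.222.212  path d0:-→d1:-→d2:-→d3:-→d4:-→d5:-→d6:-→d7:-→d8:-→d9:-→d10:-→d11:-→d12:H5→d13:-→d14:-→d15:-→d16:H4→d17:-→d18:-→d19:-→d20:H6→d21:-→d22:-→d23:-→d24:H6→d25:-→d26:-→d27:-→d28:H1→d29:-→d30:-→d31:-→d32:H3  best=H3
  ? 34.210.254.212  path d0:-→d1:-→d2:-→d3:-→d4:-→d5:-→d6:-→d7:-→d8:-→d9:-→d10:-→d11:-→d12:H5→d13:-→d14:-→d15:-→d16:H4→d17:-→d18:-  best=H4
  ? 34.210.222.89  path d0:-→d1:-→d2:-→d3:-→d4:-→d5:-→d6:-→d7:-→d8:-→d9:-→d10:-→d11:-→d12:H5→d13:-→d14:-→d15:-→d16:H4→d17:-→d18:-→d19:-→d20:H6→d21:-→d22:-→d23:-→d24:H6  best=H6
  - 79.63.0.0/20 clear@20
  + 34.210.208.0/20 (H5) depth=20
  + 34.210.222.212/32 (H4) depth=32
  + 79.63.0.0/16 (H2) depth=16
  - 72.0.0.0/5 clear@5

== LOOKUPS ==
["H1","H2","H1","H2","H5","H5","no-route","H4","no-route","no-route","H6","H4","H3","H4","H6"]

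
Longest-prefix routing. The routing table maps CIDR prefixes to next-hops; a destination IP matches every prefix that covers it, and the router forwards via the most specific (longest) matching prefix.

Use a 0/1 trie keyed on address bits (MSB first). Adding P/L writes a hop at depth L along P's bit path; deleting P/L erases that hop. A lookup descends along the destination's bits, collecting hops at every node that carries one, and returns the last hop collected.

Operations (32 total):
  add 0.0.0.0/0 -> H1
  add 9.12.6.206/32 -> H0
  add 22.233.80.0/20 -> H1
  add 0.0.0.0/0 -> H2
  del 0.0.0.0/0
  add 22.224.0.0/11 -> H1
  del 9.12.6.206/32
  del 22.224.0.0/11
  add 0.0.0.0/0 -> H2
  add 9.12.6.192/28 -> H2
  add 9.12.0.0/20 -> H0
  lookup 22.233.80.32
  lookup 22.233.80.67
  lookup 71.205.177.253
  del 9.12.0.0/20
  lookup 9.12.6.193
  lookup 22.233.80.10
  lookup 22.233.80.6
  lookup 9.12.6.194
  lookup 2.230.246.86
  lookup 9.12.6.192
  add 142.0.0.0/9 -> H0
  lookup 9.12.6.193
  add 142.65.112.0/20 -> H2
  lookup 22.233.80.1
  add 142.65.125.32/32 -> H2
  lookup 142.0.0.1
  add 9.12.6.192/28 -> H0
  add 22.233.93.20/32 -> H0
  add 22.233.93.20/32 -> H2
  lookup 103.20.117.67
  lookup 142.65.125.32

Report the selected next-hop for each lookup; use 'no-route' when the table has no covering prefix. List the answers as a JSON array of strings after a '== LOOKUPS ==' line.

Apply in order:
  + 0.0.0.0/0 (H1) depth=0
  + 9.12.6.206/32 (H0) depth=32
  + 22.233.80.0/20 (H1) depth=20
  + 0.0.0.0/0 (H2) depth=0
  - 0.0.0.0/0 clear@0
  + 22.224.0.0/11 (H1) depth=11
  - 9.12.6.206/32 clear@32
  - 22.224.0.0/11 clear@11
  + 0.0.0.0/0 (H2) depth=0
  + 9.12.6.192/28 (H2) depth=28
  + 9.12.0.0/20 (H0) depth=20
  lookup 22.233.80.32: bits 00010110111010010101 walk d0:H2→d1:-→d2:-→d3:-→d4:-→d5:-→d6:-→d7:-→d8:-→d9:-→d10:-→d11:-→d12:-→d13:-→d14:-→d15:-→d16:-→d17:-→d18:-→d19:-→d20:H1 -> H1
  lookup 22.233.80.67: bits 00010110111010010101 walk d0:H2→d1:-→d2:-→d3:-→d4:-→d5:-→d6:-→d7:-→d8:-→d9:-→d10:-→d11:-→d12:-→d13:-→d14:-→d15:-→d16:-→d17:-→d18:-→d19:-→d20:H1 -> H1
  lookup 71.205.177.253: bits 0 walk d0:H2→d1:- -> H2
  - 9.12.0.0/20 clear@20
  lookup 9.12.6.193: bits 0000100100001100000001101100 walk d0:H2→d1:-→d2:-→d3:-→d4:-→d5:-→d6:-→d7:-→d8:-→d9:-→d10:-→d11:-→d12:-→d13:-→d14:-→d15:-→d16:-→d17:-→d18:-→d19:-→d20:-→d21:-→d22:-→d23:-→d24:-→d25:-→d26:-→d27:-→d28:H2 -> H2
  lookup 22.233.80.10: bits 00010110111010010101 walk d0:H2→d1:-→d2:-→d3:-→d4:-→d5:-→d6:-→d7:-→d8:-→d9:-→d10:-→d11:-→d12:-→d13:-→d14:-→d15:-→d16:-→d17:-→d18:-→d19:-→d20:H1 -> H1
  lookup 22.233.80.6: bits 00010110111010010101 walk d0:H2→d1:-→d2:-→d3:-→d4:-→d5:-→d6:-→d7:-→d8:-→d9:-→d10:-→d11:-→d12:-→d13:-→d14:-→d15:-→d16:-→d17:-→d18:-→d19:-→d20:H1 -> H1
  lookup 9.12.6.194: bits 0000100100001100000001101100 walk d0:H2→d1:-→d2:-→d3:-→d4:-→d5:-→d6:-→d7:-→d8:-→d9:-→d10:-→d11:-→d12:-→d13:-→d14:-→d15:-→d16:-→d17:-→d18:-→d19:-→d20:-→d21:-→d22:-→d23:-→d24:-→d25:-→d26:-→d27:-→d28:H2 -> H2
  lookup 2.230.246.86: bits 0000 walk d0:H2→d1:-→d2:-→d3:-→d4:- -> H2
  lookup 9.12.6.192: bits 0000100100001100000001101100 walk d0:H2→d1:-→d2:-→d3:-→d4:-→d5:-→d6:-→d7:-→d8:-→d9:-→d10:-→d11:-→d12:-→d13:-→d14:-→d15:-→d16:-→d17:-→d18:-→d19:-→d20:-→d21:-→d22:-→d23:-→d24:-→d25:-→d26:-→d27:-→d28:H2 -> H2
  + 142.0.0.0/9 (H0) depth=9
  lookup 9.12.6.193: bits 0000100100001100000001101100 walk d0:H2→d1:-→d2:-→d3:-→d4:-→d5:-→d6:-→d7:-→d8:-→d9:-→d10:-→d11:-→d12:-→d13:-→d14:-→d15:-→d16:-→d17:-→d18:-→d19:-→d20:-→d21:-→d22:-→d23:-→d24:-→d25:-→d26:-→d27:-→d28:H2 -> H2
  + 142.65.112.0/20 (H2) depth=20
  lookup 22.233.80.1: bits 00010110111010010101 walk d0:H2→d1:-→d2:-→d3:-→d4:-→d5:-→d6:-→d7:-→d8:-→d9:-→d10:-→d11:-→d12:-→d13:-→d14:-→d15:-→d16:-→d17:-→d18:-→d19:-→d20:H1 -> H1
  + 142.65.125.32/32 (H2) depth=32
  lookup 142.0.0.1: bits 100011100 walk d0:H2→d1:-→d2:-→d3:-→d4:-→d5:-→d6:-→d7:-→d8:-→d9:H0 -> H0
  + 9.12.6.192/28 (H0) depth=28
  + 22.233.93.20/32 (H0) depth=32
  + 22.233.93.20/32 (H2) depth=32
  lookup 103.20.117.67: bits 0 walk d0:H2→d1:- -> H2
  lookup 142.65.125.32: bits 10001110010000010111110100100000 walk d0:H2→d1:-→d2:-→d3:-→d4:-→d5:-→d6:-→d7:-→d8:-→d9:H0→d10:-→d11:-→d12:-→d13:-→d14:-→d15:-→d16:-→d17:-→d18:-→d19:-→d20:H2→d21:-→d22:-→d23:-→d24:-→d25:-→d26:-→d27:-→d28:-→d29:-→d30:-→d31:-→d32:H2 -> H2

== LOOKUPS ==
["H1","H1","H2","H2","H1","H1","H2","H2","H2","H2","H1","H0","H2","H2"]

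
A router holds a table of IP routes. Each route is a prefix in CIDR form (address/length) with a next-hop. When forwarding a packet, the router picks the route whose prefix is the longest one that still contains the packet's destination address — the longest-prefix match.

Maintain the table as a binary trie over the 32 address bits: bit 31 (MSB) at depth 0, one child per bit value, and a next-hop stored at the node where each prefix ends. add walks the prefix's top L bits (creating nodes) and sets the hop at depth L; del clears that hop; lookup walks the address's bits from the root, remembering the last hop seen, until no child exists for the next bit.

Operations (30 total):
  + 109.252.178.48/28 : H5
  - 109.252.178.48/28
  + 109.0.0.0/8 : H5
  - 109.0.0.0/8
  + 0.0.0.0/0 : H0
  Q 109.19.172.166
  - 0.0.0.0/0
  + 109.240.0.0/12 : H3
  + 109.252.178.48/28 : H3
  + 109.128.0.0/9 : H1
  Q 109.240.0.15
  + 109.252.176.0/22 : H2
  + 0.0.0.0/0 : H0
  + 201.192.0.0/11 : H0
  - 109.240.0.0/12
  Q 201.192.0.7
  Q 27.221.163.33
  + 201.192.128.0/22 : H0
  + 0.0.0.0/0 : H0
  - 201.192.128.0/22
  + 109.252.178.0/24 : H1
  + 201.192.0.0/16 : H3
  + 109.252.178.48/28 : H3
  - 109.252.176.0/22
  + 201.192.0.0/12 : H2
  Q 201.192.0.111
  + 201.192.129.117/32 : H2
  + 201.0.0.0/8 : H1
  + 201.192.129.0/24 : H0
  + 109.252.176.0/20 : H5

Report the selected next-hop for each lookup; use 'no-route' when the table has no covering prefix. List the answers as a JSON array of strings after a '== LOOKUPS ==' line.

Apply in order:
  + 109.252.178.48/28 (H5) depth=28
  - 109.252.178.48/28 clear@28
  + 109.0.0.0/8 (H5) depth=8
  - 109.0.0.0/8 clear@8
  + 0.0.0.0/0 (H0) depth=0
  ? 109.19.172.166  path d0:H0→d1:-→d2:-→d3:-→d4:-→d5:-→d6:-→d7:-→d8:-  best=H0
  - 0.0.0.0/0 clear@0
  + 109.240.0.0/12 (H3) depth=12
  + 109.252.178.48/28 (H3) depth=28
  + 109.128.0.0/9 (H1) depth=9
  ? 109.240.0.15  path d0:-→d1:-→d2:-→d3:-→d4:-→d5:-→d6:-→d7:-→d8:-→d9:H1→d10:-→d11:-→d12:H3  best=H3
  + 109.252.176.0/22 (H2) depth=22
  + 0.0.0.0/0 (H0) depth=0
  + 201.192.0.0/11 (H0) depth=11
  - 109.240.0.0/12 clear@12
  ? 201.192.0.7  path d0:H0→d1:-→d2:-→d3:-→d4:-→d5:-→d6:-→d7:-→d8:-→d9:-→d10:-→d11:H0  best=H0
  ? 27.221.163.33  path d0:H0→d1:-  best=H0
  + 201.192.128.0/22 (H0) depth=22
  + 0.0.0.0/0 (H0) depth=0
  - 201.192.128.0/22 clear@22
  + 109.252.178.0/24 (H1) depth=24
  + 201.192.0.0/16 (H3) depth=16
  + 109.252.178.48/28 (H3) depth=28
  - 109.252.176.0/22 clear@22
  + 201.192.0.0/12 (H2) depth=12
  ? 201.192.0.111  path d0:H0→d1:-→d2:-→d3:-→d4:-→d5:-→d6:-→d7:-→d8:-→d9:-→d10:-→d11:H0→d12:H2→d13:-→d14:-→d15:-→d16:H3  best=H3
  + 201.192.129.117/32 (H2) depth=32
  + 201.0.0.0/8 (H1) depth=8
  + 201.192.129.0/24 (H0) depth=24
  + 109.252.176.0/20 (H5) depth=20

== LOOKUPS ==
["H0","H3","H0","H0","H3"]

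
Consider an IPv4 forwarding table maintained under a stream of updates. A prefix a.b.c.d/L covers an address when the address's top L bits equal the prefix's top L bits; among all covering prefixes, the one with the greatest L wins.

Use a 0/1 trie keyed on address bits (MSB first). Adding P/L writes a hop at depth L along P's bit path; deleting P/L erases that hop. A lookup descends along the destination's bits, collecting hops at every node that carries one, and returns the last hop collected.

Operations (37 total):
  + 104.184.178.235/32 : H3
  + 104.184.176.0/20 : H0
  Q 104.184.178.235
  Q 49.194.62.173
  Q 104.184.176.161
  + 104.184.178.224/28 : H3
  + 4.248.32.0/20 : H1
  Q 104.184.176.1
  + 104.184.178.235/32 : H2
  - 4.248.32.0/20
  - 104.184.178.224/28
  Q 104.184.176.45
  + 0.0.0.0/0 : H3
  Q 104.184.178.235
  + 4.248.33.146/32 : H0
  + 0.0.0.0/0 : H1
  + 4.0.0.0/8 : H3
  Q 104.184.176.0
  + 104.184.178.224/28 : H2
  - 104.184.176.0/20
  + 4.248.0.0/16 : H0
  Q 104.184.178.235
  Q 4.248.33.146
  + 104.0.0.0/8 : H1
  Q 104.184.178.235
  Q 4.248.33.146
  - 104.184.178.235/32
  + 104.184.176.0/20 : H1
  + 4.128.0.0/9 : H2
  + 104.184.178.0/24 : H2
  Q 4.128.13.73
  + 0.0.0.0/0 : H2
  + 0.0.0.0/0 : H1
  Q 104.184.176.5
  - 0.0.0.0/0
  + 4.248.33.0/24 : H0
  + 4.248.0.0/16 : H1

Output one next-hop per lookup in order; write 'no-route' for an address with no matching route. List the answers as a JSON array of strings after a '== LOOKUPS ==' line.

Process each operation:
  add 104.184.178.235/32 -> H3 at depth 32
  add 104.184.176.0/20 -> H0 at depth 20
  Q 104.184.178.235: descend 01101000101110001011001011101011 ; hops seen [H0,H3] ; pick H3
  Q 49.194.62.173: descend 0 ; hops seen [∅] ; pick no-route
  Q 104.184.176.161: descend 0110100010111000101100 ; hops seen [H0] ; pick H0
  add 104.184.178.224/28 -> H3 at depth 28
  add 4.248.32.0/20 -> H1 at depth 20
  Q 104.184.176.1: descend 0110100010111000101100 ; hops seen [H0] ; pick H0
  add 104.184.178.235/32 -> H2 at depth 32
  - 4.248.32.0/20 clear@20
  - 104.184.178.224/28 clear@28
  Q 104.184.176.45: descend 0110100010111000101100 ; hops seen [H0] ; pick H0
  add 0.0.0.0/0 -> H3 at depth 0
  Q 104.184.178.235: descend 01101000101110001011001011101011 ; hops seen [H3,H0,H2] ; pick H2
  add 4.248.33.146/32 -> H0 at depth 32
  add 0.0.0.0/0 -> H1 at depth 0
  add 4.0.0.0/8 -> H3 at depth 8
  Q 104.184.176.0: descend 0110100010111000101100 ; hops seen [H1,H0] ; pick H0
  add 104.184.178.224/28 -> H2 at depth 28
  - 104.184.176.0/20 clear@20
  add 4.248.0.0/16 -> H0 at depth 16
  Q 104.184.178.235: descend 01101000101110001011001011101011 ; hops seen [H1,H2,H2] ; pick H2
  Q 4.248.33.146: descend 00000100111110000010000110010010 ; hops seen [H1,H3,H0,H0] ; pick H0
  add 104.0.0.0/8 -> H1 at depth 8
  Q 104.184.178.235: descend 01101000101110001011001011101011 ; hops seen [H1,H1,H2,H2] ; pick H2
  Q 4.248.33.146: descend 00000100111110000010000110010010 ; hops seen [H1,H3,H0,H0] ; pick H0
  - 104.184.178.235/32 clear@32
  add 104.184.176.0/20 -> H1 at depth 20
  add 4.128.0.0/9 -> H2 at depth 9
  add 104.184.178.0/24 -> H2 at depth 24
  Q 4.128.13.73: descend 000001001 ; hops seen [H1,H3,H2] ; pick H2
  add 0.0.0.0/0 -> H2 at depth 0
  add 0.0.0.0/0 -> H1 at depth 0
  Q 104.184.176.5: descend 0110100010111000101100 ; hops seen [H1,H1,H1] ; pick H1
  - 0.0.0.0/0 clear@0
  add 4.248.33.0/24 -> H0 at depth 24
  add 4.248.0.0/16 -> H1 at depth 16

== LOOKUPS ==
["H3","no-route","H0","H0","H0","H2","H0","H2","H0","H2","H0","H2","H1"]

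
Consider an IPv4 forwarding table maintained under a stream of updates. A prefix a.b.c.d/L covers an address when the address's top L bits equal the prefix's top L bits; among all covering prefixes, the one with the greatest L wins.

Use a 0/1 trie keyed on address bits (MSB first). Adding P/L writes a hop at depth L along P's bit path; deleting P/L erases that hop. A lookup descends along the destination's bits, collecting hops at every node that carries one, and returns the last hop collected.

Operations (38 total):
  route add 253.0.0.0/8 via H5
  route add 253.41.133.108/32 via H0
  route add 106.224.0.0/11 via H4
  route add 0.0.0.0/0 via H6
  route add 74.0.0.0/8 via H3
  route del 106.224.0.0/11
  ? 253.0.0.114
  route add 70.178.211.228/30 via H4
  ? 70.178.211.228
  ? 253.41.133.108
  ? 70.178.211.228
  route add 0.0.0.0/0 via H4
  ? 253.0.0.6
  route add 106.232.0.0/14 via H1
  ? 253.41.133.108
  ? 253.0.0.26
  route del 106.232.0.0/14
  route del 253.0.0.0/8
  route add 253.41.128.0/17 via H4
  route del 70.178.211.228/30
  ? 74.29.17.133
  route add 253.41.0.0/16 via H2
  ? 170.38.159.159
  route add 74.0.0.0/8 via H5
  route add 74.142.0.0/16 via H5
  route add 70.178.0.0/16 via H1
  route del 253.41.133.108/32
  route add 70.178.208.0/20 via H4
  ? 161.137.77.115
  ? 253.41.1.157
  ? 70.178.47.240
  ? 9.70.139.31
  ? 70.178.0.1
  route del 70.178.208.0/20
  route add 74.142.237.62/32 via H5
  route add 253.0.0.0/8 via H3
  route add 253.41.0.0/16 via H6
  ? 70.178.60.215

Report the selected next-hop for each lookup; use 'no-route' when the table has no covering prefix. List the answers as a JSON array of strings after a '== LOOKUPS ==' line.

Trace:
  + 253.0.0.0/8 (H5) depth=8
  + 253.41.133.108/32 (H0) depth=32
  + 106.224.0.0/11 (H4) depth=11
  + 0.0.0.0/0 (H6) depth=0
  + 74.0.0.0/8 (H3) depth=8
  del 106.224.0.0/11 (clear depth 11)
  ? 253.0.0.114  path d0:H6→d1:-→d2:-→d3:-→d4:-→d5:-→d6:-→d7:-→d8:H5→d9:-→d10:-  best=H5
  + 70.178.211.228/30 (H4) depth=30
  ? 70.178.211.228  path d0:H6→d1:-→d2:-→d3:-→d4:-→d5:-→d6:-→d7:-→d8:-→d9:-→d10:-→d11:-→d12:-→d13:-→d14:-→d15:-→d16:-→d17:-→d18:-→d19:-→d20:-→d21:-→d22:-→d23:-→d24:-→d25:-→d26:-→d27:-→d28:-→d29:-→d30:H4  best=H4
  ? 253.41.133.108  path d0:H6→d1:-→d2:-→d3:-→d4:-→d5:-→d6:-→d7:-→d8:H5→d9:-→d10:-→d11:-→d12:-→d13:-→d14:-→d15:-→d16:-→d17:-→d18:-→d19:-→d20:-→d21:-→d22:-→d23:-→d24:-→d25:-→d26:-→d27:-→d28:-→d29:-→d30:-→d31:-→d32:H0  best=H0
  ? 70.178.211.228  path d0:H6→d1:-→d2:-→d3:-→d4:-→d5:-→d6:-→d7:-→d8:-→d9:-→d10:-→d11:-→d12:-→d13:-→d14:-→d15:-→d16:-→d17:-→d18:-→d19:-→d20:-→d21:-→d22:-→d23:-→d24:-→d25:-→d26:-→d27:-→d28:-→d29:-→d30:H4  best=H4
  + 0.0.0.0/0 (H4) depth=0
  ? 253.0.0.6  path d0:H4→d1:-→d2:-→d3:-→d4:-→d5:-→d6:-→d7:-→d8:H5→d9:-→d10:-  best=H5
  + 106.232.0.0/14 (H1) depth=14
  ? 253.41.133.108  path d0:H4→d1:-→d2:-→d3:-→d4:-→d5:-→d6:-→d7:-→d8:H5→d9:-→d10:-→d11:-→d12:-→d13:-→d14:-→d15:-→d16:-→d17:-→d18:-→d19:-→d20:-→d21:-→d22:-→d23:-→d24:-→d25:-→d26:-→d27:-→d28:-→d29:-→d30:-→d31:-→d32:H0  best=H0
  ? 253.0.0.26  path d0:H4→d1:-→d2:-→d3:-→d4:-→d5:-→d6:-→d7:-→d8:H5→d9:-→d10:-  best=H5
  del 106.232.0.0/14 (clear depth 14)
  del 253.0.0.0/8 (clear depth 8)
  + 253.41.128.0/17 (H4) depth=17
  del 70.178.211.228/30 (clear depth 30)
  ? 74.29.17.133  path d0:H4→d1:-→d2:-→d3:-→d4:-→d5:-→d6:-→d7:-→d8:H3  best=H3
  + 253.41.0.0/16 (H2) depth=16
  ? 170.38.159.159  path d0:H4→d1:-  best=H4
  + 74.0.0.0/8 (H5) depth=8
  + 74.142.0.0/16 (H5) depth=16
  + 70.178.0.0/16 (H1) depth=16
  del 253.41.133.108/32 (clear depth 32)
  + 70.178.208.0/20 (H4) depth=20
  ? 161.137.77.115  path d0:H4→d1:-  best=H4
  ? 253.41.1.157  path d0:H4→d1:-→d2:-→d3:-→d4:-→d5:-→d6:-→d7:-→d8:-→d9:-→d10:-→d11:-→d12:-→d13:-→d14:-→d15:-→d16:H2  best=H2
  ? 70.178.47.240  path d0:H4→d1:-→d2:-→d3:-→d4:-→d5:-→d6:-→d7:-→d8:-→d9:-→d10:-→d11:-→d12:-→d13:-→d14:-→d15:-→d16:H1  best=H1
  ? 9.70.139.31  path d0:H4→d1:-  best=H4
  ? 70.178.0.1  path d0:H4→d1:-→d2:-→d3:-→d4:-→d5:-→d6:-→d7:-→d8:-→d9:-→d10:-→d11:-→d12:-→d13:-→d14:-→d15:-→d16:H1  best=H1
  del 70.178.208.0/20 (clear depth 20)
  + 74.142.237.62/32 (H5) depth=32
  + 253.0.0.0/8 (H3) depth=8
  + 253.41.0.0/16 (H6) depth=16
  ? 70.178.60.215  path d0:H4→d1:-→d2:-→d3:-→d4:-→d5:-→d6:-→d7:-→d8:-→d9:-→d10:-→d11:-→d12:-→d13:-→d14:-→d15:-→d16:H1  best=H1

== LOOKUPS ==
["H5","H4","H0","H4","H5","H0","H5","H3","H4","H4","H2","H1","H4","H1","H1"]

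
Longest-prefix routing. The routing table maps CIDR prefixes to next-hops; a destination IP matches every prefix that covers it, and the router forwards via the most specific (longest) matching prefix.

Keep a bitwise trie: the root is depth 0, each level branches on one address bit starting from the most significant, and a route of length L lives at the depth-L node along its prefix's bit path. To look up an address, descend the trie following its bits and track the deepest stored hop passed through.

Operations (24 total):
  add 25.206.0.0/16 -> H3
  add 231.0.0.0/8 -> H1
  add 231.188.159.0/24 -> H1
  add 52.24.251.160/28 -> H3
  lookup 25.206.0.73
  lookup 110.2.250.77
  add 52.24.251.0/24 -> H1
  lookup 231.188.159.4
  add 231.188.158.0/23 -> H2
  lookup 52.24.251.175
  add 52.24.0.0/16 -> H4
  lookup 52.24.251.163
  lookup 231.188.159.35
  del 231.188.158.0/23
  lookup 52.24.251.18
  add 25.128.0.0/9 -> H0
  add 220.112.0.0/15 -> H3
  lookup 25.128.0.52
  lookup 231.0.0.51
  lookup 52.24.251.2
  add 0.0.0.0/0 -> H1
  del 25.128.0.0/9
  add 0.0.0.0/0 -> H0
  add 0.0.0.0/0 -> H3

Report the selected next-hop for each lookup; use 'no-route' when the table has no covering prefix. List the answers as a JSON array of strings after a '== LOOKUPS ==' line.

Trace:
  + 25.206.0.0/16 (H3) depth=16
  + 231.0.0.0/8 (H1) depth=8
  + 231.188.159.0/24 (H1) depth=24
  + 52.24.251.160/28 (H3) depth=28
  ? 25.206.0.73  path d0:-→d1:-→d2:-→d3:-→d4:-→d5:-→d6:-→d7:-→d8:-→d9:-→d10:-→d11:-→d12:-→d13:-→d14:-→d15:-→d16:H3  best=H3
  ? 110.2.250.77  path d0:-→d1:-  best=no-route
  + 52.24.251.0/24 (H1) depth=24
  ? 231.188.159.4  path d0:-→d1:-→d2:-→d3:-→d4:-→d5:-→d6:-→d7:-→d8:H1→d9:-→d10:-→d11:-→d12:-→d13:-→d14:-→d15:-→d16:-→d17:-→d18:-→d19:-→d20:-→d21:-→d22:-→d23:-→d24:H1  best=H1
  + 231.188.158.0/23 (H2) depth=23
  ? 52.24.251.175  path d0:-→d1:-→d2:-→d3:-→d4:-→d5:-→d6:-→d7:-→d8:-→d9:-→d10:-→d11:-→d12:-→d13:-→d14:-→d15:-→d16:-→d17:-→d18:-→d19:-→d20:-→d21:-→d22:-→d23:-→d24:H1→d25:-→d26:-→d27:-→d28:H3  best=H3
  + 52.24.0.0/16 (H4) depth=16
  ? 52.24.251.163  path d0:-→d1:-→d2:-→d3:-→d4:-→d5:-→d6:-→d7:-→d8:-→d9:-→d10:-→d11:-→d12:-→d13:-→d14:-→d15:-→d16:H4→d17:-→d18:-→d19:-→d20:-→d21:-→d22:-→d23:-→d24:H1→d25:-→d26:-→d27:-→d28:H3  best=H3
  ? 231.188.159.35  path d0:-→d1:-→d2:-→d3:-→d4:-→d5:-→d6:-→d7:-→d8:H1→d9:-→d10:-→d11:-→d12:-→d13:-→d14:-→d15:-→d16:-→d17:-→d18:-→d19:-→d20:-→d21:-→d22:-→d23:H2→d24:H1  best=H1
  - 231.188.158.0/23 clear@23
  ? 52.24.251.18  path d0:-→d1:-→d2:-→d3:-→d4:-→d5:-→d6:-→d7:-→d8:-→d9:-→d10:-→d11:-→d12:-→d13:-→d14:-→d15:-→d16:H4→d17:-→d18:-→d19:-→d20:-→d21:-→d22:-→d23:-→d24:H1  best=H1
  + 25.128.0.0/9 (H0) depth=9
  + 220.112.0.0/15 (H3) depth=15
  ? 25.128.0.52  path d0:-→d1:-→d2:-→d3:-→d4:-→d5:-→d6:-→d7:-→d8:-→d9:H0  best=H0
  ? 231.0.0.51  path d0:-→d1:-→d2:-→d3:-→d4:-→d5:-→d6:-→d7:-→d8:H1  best=H1
  ? 52.24.251.2  path d0:-→d1:-→d2:-→d3:-→d4:-→d5:-→d6:-→d7:-→d8:-→d9:-→d10:-→d11:-→d12:-→d13:-→d14:-→d15:-→d16:H4→d17:-→d18:-→d19:-→d20:-→d21:-→d22:-→d23:-→d24:H1  best=H1
  + 0.0.0.0/0 (H1) depth=0
  - 25.128.0.0/9 clear@9
  + 0.0.0.0/0 (H0) depth=0
  + 0.0.0.0/0 (H3) depth=0

== LOOKUPS ==
["H3","no-route","H1","H3","H3","H1","H1","H0","H1","H1"]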